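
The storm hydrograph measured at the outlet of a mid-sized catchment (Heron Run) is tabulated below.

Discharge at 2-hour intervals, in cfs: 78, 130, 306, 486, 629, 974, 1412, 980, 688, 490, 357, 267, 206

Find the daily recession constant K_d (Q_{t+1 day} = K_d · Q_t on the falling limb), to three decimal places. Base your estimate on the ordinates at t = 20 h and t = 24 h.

K_d ≈ 0.037

Between t = 20 h and t = 24 h the flow falls from 357 to 206 cfs over 2×2 h = 4 h.
Per-interval ratio K = (206/357)^(1/2) = 0.7596; K_d = K^(24/2) = 0.037.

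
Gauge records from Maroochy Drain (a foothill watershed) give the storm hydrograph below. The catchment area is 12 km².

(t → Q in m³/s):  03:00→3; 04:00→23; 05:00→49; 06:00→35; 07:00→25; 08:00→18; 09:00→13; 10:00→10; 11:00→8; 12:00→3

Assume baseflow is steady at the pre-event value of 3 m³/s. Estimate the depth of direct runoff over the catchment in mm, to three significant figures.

d ≈ 47.1 mm

Direct runoff: 0.0, 20.0, 46.0, 32.0, 22.0, 15.0, 10.0, 7.0, 5.0, 0.0 m³/s; ΣQ_DR = 157.0 m³/s.
V = ΣQ_DR · Δt = 157.0 × 3600 s = 5.652 × 10^5 m³.
Over A = 12 km², depth = V / A = 47.1 mm.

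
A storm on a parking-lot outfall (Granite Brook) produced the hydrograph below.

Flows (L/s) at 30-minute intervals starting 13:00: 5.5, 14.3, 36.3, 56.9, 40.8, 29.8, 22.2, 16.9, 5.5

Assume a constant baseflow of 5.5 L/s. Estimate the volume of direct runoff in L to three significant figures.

V ≈ 3.22 × 10^5 L

Direct-runoff ordinates (Q − Q_b): 0.0, 8.8, 30.8, 51.4, 35.3, 24.3, 16.7, 11.4, 0.0 L/s.
ΣQ_DR = 178.7 L/s.
With Δt = 0.5 h = 1800 s, V = ΣQ_DR · Δt = 178.7 × 1800 = 3.22 × 10^5 L.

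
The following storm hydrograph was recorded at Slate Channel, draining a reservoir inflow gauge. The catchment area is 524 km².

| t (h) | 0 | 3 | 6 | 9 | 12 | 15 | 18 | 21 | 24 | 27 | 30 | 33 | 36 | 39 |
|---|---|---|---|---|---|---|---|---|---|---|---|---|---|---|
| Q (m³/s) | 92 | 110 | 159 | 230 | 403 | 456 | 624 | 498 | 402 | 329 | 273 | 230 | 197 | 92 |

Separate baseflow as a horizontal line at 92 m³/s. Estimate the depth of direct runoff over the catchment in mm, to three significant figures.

Direct runoff: 0.0, 18.0, 67.0, 138.0, 311.0, 364.0, 532.0, 406.0, 310.0, 237.0, 181.0, 138.0, 105.0, 0.0 m³/s; ΣQ_DR = 2807 m³/s.
V = ΣQ_DR · Δt = 2807 × 10800 s = 3.032 × 10^7 m³.
Over A = 524 km², depth = V / A = 57.9 mm.

d ≈ 57.9 mm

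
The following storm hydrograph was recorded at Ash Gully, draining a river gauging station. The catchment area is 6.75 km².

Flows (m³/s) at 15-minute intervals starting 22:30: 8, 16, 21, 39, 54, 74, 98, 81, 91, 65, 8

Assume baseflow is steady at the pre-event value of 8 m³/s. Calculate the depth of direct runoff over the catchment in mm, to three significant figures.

Direct runoff: 0.0, 8.0, 13.0, 31.0, 46.0, 66.0, 90.0, 73.0, 83.0, 57.0, 0.0 m³/s; ΣQ_DR = 467.0 m³/s.
V = ΣQ_DR · Δt = 467.0 × 900 s = 4.203 × 10^5 m³.
Over A = 6.75 km², depth = V / A = 62.3 mm.

d ≈ 62.3 mm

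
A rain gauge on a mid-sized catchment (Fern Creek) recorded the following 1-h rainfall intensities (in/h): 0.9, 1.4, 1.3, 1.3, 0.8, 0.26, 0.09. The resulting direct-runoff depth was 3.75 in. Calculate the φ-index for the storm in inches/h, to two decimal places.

Only the 5 blocks with intensity above φ contribute runoff: 0.9, 1.4, 1.3, 1.3, 0.8 in/h.
Σ(I−φ)·Δt = d  ⇒  (0.9+1.4+1.3+1.3+0.8 − 5φ)·1 = 3.75
φ = (5.700 − 3.75/1) / 5 = 0.39 in/h.

φ ≈ 0.39 in/h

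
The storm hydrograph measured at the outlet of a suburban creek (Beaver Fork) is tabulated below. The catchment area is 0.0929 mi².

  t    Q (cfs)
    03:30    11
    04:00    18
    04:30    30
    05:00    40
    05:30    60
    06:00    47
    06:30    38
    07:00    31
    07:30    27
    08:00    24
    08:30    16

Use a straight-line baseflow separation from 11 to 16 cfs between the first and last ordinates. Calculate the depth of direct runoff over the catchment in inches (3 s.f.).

Direct runoff: 0.00, 6.50, 18.00, 27.50, 47.00, 33.50, 24.00, 16.50, 12.00, 8.50, 0.00 cfs; ΣQ_DR = 193.5 cfs.
V = ΣQ_DR · Δt = 193.5 × 1800 s = 3.483 × 10^5 ft³.
Over A = 0.0929 mi², depth = V / A = 1.61 in.

d ≈ 1.61 in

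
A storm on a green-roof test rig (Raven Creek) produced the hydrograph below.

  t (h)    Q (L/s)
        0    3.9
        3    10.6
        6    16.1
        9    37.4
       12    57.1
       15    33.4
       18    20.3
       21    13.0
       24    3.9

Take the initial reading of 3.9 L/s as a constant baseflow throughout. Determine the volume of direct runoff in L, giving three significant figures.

V ≈ 1.73 × 10^6 L

Direct-runoff ordinates (Q − Q_b): 0.0, 6.7, 12.2, 33.5, 53.2, 29.5, 16.4, 9.1, 0.0 L/s.
ΣQ_DR = 160.6 L/s.
With Δt = 3 h = 10800 s, V = ΣQ_DR · Δt = 160.6 × 10800 = 1.73 × 10^6 L.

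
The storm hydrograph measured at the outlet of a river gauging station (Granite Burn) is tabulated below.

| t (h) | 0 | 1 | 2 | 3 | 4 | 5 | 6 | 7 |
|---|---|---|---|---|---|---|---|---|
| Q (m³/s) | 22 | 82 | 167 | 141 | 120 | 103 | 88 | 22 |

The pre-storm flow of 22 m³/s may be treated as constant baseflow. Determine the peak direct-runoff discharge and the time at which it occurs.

Subtracting baseflow gives direct-runoff ordinates: 0.0, 60.0, 145.0, 119.0, 98.0, 81.0, 66.0, 0.0 m³/s.
The maximum is 145.0 m³/s, occurring at the reading for t = 2 h.

Q_p = 145.0 m³/s at t = 2 h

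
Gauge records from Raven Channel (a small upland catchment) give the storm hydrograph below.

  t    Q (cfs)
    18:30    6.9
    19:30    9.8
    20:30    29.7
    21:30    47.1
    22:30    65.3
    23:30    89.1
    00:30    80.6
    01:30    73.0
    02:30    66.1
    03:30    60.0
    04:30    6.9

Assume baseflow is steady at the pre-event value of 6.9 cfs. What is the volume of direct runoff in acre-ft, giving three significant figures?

Direct-runoff ordinates (Q − Q_b): 0.0, 2.9, 22.8, 40.2, 58.4, 82.2, 73.7, 66.1, 59.2, 53.1, 0.0 cfs.
ΣQ_DR = 458.6 cfs.
With Δt = 1 h = 3600 s, V = ΣQ_DR · Δt = 458.6 × 3600 = 1.65 × 10^6 ft³ = 37.9 acre-ft.

V ≈ 37.9 acre-ft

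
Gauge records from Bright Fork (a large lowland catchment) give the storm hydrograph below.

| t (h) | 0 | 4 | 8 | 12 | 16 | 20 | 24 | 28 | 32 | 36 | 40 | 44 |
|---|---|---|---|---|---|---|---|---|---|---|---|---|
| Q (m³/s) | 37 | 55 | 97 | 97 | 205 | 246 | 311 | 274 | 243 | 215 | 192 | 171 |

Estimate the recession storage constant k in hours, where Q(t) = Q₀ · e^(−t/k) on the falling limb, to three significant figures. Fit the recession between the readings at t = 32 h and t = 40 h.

On the falling limb, Q drops from 243 to 192 m³/s between t = 32 h and t = 40 h (Δt = 8 h).
k = −Δt / ln(Q₂/Q₁) = −8 / ln(192/243) = 34.0 h.

k ≈ 34.0 h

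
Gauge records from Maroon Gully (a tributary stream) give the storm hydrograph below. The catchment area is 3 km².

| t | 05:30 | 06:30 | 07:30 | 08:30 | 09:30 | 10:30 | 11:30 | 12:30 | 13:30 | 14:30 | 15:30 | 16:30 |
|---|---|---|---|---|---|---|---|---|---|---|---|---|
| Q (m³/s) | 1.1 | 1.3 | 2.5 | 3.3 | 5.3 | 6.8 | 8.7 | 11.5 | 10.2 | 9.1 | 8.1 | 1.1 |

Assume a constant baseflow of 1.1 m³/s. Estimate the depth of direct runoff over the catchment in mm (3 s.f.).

Direct runoff: 0.0, 0.2, 1.4, 2.2, 4.2, 5.7, 7.6, 10.4, 9.1, 8.0, 7.0, 0.0 m³/s; ΣQ_DR = 55.80 m³/s.
V = ΣQ_DR · Δt = 55.80 × 3600 s = 2.009 × 10^5 m³.
Over A = 3 km², depth = V / A = 67.0 mm.

d ≈ 67.0 mm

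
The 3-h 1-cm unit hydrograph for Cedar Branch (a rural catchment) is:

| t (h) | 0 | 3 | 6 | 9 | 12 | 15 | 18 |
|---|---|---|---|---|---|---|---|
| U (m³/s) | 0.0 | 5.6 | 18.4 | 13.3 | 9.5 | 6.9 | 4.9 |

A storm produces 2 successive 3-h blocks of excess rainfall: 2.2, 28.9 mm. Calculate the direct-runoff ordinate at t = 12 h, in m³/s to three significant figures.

Q ≈ 40.5 m³/s

By discrete convolution, Q_j = Σ (P_i / 10 mm) · U_{j−i}.
At t = 12 h (j=4): Q = (2.2/10)·9.5 + (28.9/10)·13.3 = 40.5 m³/s.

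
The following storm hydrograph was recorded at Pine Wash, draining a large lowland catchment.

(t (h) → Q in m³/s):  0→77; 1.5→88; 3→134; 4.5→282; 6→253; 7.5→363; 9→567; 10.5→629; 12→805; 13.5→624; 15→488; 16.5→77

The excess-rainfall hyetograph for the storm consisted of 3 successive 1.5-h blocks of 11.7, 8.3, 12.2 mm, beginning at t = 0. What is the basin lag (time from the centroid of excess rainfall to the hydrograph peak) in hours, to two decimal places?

t_L ≈ 9.73 h

Centroid of excess rainfall: t_c = Σ P_i·t̄_i / ΣP_i = 2.2733 h (block centres at 0.75, 2.25, 3.75 h).
Hydrograph peak occurs at t = 12 h, so basin lag t_L = 12 − 2.2733 = 9.73 h.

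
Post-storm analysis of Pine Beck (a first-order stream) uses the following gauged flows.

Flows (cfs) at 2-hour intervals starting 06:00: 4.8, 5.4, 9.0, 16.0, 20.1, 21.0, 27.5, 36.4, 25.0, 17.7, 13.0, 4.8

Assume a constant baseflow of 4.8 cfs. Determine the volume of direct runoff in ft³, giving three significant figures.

V ≈ 1.03 × 10^6 ft³

Direct-runoff ordinates (Q − Q_b): 0.0, 0.6, 4.2, 11.2, 15.3, 16.2, 22.7, 31.6, 20.2, 12.9, 8.2, 0.0 cfs.
ΣQ_DR = 143.1 cfs.
With Δt = 2 h = 7200 s, V = ΣQ_DR · Δt = 143.1 × 7200 = 1.03 × 10^6 ft³.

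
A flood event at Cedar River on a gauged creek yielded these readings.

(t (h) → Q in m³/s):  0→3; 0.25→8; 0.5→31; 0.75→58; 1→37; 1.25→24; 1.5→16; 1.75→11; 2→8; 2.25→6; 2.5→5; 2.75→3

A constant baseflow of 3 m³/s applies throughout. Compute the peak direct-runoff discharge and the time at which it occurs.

Subtracting baseflow gives direct-runoff ordinates: 0.0, 5.0, 28.0, 55.0, 34.0, 21.0, 13.0, 8.0, 5.0, 3.0, 2.0, 0.0 m³/s.
The maximum is 55.0 m³/s, occurring at the reading for t = 0.75 h.

Q_p = 55.0 m³/s at t = 0.75 h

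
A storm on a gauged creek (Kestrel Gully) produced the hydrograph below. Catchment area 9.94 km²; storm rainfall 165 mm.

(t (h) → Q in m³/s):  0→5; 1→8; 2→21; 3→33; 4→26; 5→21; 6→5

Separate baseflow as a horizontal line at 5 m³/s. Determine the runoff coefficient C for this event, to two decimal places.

C ≈ 0.18

ΣQ_DR = 84.00 m³/s; V = ΣQ_DR·Δt = 3.024 × 10^5 m³.
Runoff depth d = V / A = 30.42 mm.
C = d / P = 30.42 / 165 = 0.18.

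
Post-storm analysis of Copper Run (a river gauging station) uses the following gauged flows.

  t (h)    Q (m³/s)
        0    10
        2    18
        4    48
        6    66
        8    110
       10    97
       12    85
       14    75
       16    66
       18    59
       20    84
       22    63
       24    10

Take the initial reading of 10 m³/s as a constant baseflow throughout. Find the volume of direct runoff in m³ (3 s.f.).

Direct-runoff ordinates (Q − Q_b): 0.0, 8.0, 38.0, 56.0, 100.0, 87.0, 75.0, 65.0, 56.0, 49.0, 74.0, 53.0, 0.0 m³/s.
ΣQ_DR = 661.0 m³/s.
With Δt = 2 h = 7200 s, V = ΣQ_DR · Δt = 661.0 × 7200 = 4.76 × 10^6 m³.

V ≈ 4.76 × 10^6 m³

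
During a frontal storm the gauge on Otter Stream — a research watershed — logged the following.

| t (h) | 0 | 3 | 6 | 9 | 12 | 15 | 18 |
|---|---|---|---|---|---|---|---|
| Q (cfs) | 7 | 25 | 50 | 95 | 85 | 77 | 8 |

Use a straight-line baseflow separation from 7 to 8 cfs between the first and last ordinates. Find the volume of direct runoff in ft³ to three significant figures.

V ≈ 3.18 × 10^6 ft³

Direct-runoff ordinates (Q − Q_b): 0.00, 17.83, 42.67, 87.50, 77.33, 69.17, 0.00 cfs.
ΣQ_DR = 294.5 cfs.
With Δt = 3 h = 10800 s, V = ΣQ_DR · Δt = 294.5 × 10800 = 3.18 × 10^6 ft³.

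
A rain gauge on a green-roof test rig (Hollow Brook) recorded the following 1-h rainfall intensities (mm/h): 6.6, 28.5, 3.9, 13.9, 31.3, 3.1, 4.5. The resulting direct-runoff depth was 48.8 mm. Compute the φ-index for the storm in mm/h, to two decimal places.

φ ≈ 8.30 mm/h

Only the 3 blocks with intensity above φ contribute runoff: 28.5, 13.9, 31.3 mm/h.
Σ(I−φ)·Δt = d  ⇒  (28.5+13.9+31.3 − 3φ)·1 = 48.8
φ = (73.70 − 48.8/1) / 3 = 8.30 mm/h.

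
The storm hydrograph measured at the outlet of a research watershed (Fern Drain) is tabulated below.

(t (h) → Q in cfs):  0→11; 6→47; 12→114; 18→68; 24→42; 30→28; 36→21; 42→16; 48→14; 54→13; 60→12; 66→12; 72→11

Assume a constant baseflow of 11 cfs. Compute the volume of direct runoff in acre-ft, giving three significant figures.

Direct-runoff ordinates (Q − Q_b): 0.0, 36.0, 103.0, 57.0, 31.0, 17.0, 10.0, 5.0, 3.0, 2.0, 1.0, 1.0, 0.0 cfs.
ΣQ_DR = 266.0 cfs.
With Δt = 6 h = 21600 s, V = ΣQ_DR · Δt = 266.0 × 21600 = 5.75 × 10^6 ft³ = 132 acre-ft.

V ≈ 132 acre-ft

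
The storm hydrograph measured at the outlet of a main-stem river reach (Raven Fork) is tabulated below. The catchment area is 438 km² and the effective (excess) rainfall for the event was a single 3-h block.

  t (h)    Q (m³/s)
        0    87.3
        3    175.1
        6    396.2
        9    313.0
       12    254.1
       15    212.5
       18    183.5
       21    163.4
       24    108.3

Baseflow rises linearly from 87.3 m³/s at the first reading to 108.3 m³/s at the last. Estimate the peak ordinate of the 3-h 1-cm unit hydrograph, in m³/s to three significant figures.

Direct runoff: 0.00, 85.17, 303.65, 217.82, 156.30, 112.08, 80.45, 57.73, 0.00 m³/s; ΣQ_DR = 1013 m³/s, peak = 303.65 m³/s.
Runoff depth d = ΣQ_DR·Δt / A = 1013 × 10800 / (438 km²) = 24.98 mm.
The 1-cm UH is the DRH scaled by (10 mm)/d, so U_p = 303.65 × 10/24.98 = 122 m³/s.

U_p ≈ 122 m³/s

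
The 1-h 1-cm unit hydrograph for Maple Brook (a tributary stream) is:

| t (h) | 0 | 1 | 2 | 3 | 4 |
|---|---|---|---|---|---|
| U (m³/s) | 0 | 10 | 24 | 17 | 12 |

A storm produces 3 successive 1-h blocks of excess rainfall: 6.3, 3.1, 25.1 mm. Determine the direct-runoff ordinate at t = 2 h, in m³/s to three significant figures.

By discrete convolution, Q_j = Σ (P_i / 10 mm) · U_{j−i}.
At t = 2 h (j=2): Q = (6.3/10)·24 + (3.1/10)·10 + (25.1/10)·0 = 18.2 m³/s.

Q ≈ 18.2 m³/s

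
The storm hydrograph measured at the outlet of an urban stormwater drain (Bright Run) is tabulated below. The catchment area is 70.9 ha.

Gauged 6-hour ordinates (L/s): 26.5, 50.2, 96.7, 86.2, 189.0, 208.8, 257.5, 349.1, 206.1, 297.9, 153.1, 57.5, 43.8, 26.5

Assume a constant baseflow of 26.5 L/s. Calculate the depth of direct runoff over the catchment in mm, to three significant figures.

d ≈ 51.1 mm

Direct runoff: 0.0, 23.7, 70.2, 59.7, 162.5, 182.3, 231.0, 322.6, 179.6, 271.4, 126.6, 31.0, 17.3, 0.0 L/s; ΣQ_DR = 1678 L/s.
V = ΣQ_DR · Δt = 1678 × 21600 s = 3.624 × 10^7 L.
Over A = 70.9 ha, depth = V / A = 51.1 mm.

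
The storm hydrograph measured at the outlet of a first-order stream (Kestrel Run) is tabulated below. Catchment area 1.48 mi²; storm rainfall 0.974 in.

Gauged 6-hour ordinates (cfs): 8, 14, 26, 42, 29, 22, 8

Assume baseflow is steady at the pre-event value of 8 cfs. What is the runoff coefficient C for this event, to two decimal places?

ΣQ_DR = 93.00 cfs; V = ΣQ_DR·Δt = 2.009 × 10^6 ft³.
Runoff depth d = V / A = 0.5842 in.
C = d / P = 0.5842 / 0.974 = 0.60.

C ≈ 0.60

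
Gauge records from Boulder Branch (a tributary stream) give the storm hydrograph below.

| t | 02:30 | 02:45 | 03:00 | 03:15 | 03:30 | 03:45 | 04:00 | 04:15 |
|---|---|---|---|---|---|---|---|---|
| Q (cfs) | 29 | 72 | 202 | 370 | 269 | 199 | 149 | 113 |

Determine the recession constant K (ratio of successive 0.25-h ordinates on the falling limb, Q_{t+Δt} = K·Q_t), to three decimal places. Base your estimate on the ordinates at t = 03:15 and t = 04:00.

K ≈ 0.738

Using the recession-limb readings at t = 03:15 and t = 04:00: Q falls from 370 to 149 cfs over 3 intervals.
K = (Q₂/Q₁)^(1/3) = (149/370)^(1/3) = 0.738.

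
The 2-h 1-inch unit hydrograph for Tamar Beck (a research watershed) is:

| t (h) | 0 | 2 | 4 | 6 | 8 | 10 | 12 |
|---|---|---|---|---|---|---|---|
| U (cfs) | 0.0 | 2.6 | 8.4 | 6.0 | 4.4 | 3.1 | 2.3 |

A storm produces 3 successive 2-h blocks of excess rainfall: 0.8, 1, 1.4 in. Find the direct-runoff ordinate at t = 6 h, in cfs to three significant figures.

Q ≈ 16.8 cfs

By discrete convolution, Q_j = Σ (P_i / 1 in) · U_{j−i}.
At t = 6 h (j=3): Q = (0.8/1)·6.0 + (1/1)·8.4 + (1.4/1)·2.6 = 16.8 cfs.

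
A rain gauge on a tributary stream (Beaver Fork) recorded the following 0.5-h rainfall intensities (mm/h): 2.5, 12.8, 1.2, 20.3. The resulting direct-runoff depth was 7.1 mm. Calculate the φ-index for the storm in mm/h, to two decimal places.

Only the 2 blocks with intensity above φ contribute runoff: 12.8, 20.3 mm/h.
Σ(I−φ)·Δt = d  ⇒  (12.8+20.3 − 2φ)·0.5 = 7.1
φ = (33.10 − 7.1/0.5) / 2 = 9.45 mm/h.

φ ≈ 9.45 mm/h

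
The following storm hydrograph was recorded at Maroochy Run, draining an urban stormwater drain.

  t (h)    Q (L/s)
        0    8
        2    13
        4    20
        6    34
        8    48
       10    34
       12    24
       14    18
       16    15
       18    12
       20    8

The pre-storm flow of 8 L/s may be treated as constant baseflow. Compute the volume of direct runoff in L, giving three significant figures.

Direct-runoff ordinates (Q − Q_b): 0.0, 5.0, 12.0, 26.0, 40.0, 26.0, 16.0, 10.0, 7.0, 4.0, 0.0 L/s.
ΣQ_DR = 146.0 L/s.
With Δt = 2 h = 7200 s, V = ΣQ_DR · Δt = 146.0 × 7200 = 1.05 × 10^6 L.

V ≈ 1.05 × 10^6 L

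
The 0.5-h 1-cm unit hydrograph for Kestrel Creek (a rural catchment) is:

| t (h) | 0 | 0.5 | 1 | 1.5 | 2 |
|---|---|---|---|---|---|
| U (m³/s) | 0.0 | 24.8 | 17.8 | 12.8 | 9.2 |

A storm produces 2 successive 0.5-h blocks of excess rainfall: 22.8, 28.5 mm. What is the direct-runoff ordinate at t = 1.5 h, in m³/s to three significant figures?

By discrete convolution, Q_j = Σ (P_i / 10 mm) · U_{j−i}.
At t = 1.5 h (j=3): Q = (22.8/10)·12.8 + (28.5/10)·17.8 = 79.9 m³/s.

Q ≈ 79.9 m³/s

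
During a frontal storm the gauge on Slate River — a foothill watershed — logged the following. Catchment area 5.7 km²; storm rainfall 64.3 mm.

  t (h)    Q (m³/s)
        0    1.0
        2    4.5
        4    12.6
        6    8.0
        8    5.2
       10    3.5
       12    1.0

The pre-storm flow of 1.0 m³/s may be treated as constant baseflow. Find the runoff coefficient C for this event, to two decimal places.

C ≈ 0.57

ΣQ_DR = 28.80 m³/s; V = ΣQ_DR·Δt = 2.074 × 10^5 m³.
Runoff depth d = V / A = 36.38 mm.
C = d / P = 36.38 / 64.3 = 0.57.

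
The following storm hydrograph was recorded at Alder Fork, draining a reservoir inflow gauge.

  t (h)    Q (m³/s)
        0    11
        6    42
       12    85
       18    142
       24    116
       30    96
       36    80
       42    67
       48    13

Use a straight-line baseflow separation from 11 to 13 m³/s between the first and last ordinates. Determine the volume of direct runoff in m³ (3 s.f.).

V ≈ 1.18 × 10^7 m³

Direct-runoff ordinates (Q − Q_b): 0.00, 30.75, 73.50, 130.25, 104.00, 83.75, 67.50, 54.25, 0.00 m³/s.
ΣQ_DR = 544.0 m³/s.
With Δt = 6 h = 21600 s, V = ΣQ_DR · Δt = 544.0 × 21600 = 1.18 × 10^7 m³.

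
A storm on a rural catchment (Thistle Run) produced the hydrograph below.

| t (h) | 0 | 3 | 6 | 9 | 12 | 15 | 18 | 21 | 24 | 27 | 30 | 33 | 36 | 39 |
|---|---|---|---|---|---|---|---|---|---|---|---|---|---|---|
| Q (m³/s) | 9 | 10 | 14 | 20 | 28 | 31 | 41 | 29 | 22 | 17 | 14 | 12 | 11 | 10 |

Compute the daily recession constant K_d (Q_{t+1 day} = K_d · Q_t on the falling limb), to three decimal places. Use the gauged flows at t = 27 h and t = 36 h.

K_d ≈ 0.313

Between t = 27 h and t = 36 h the flow falls from 17 to 11 m³/s over 3×3 h = 9 h.
Per-interval ratio K = (11/17)^(1/3) = 0.8649; K_d = K^(24/3) = 0.313.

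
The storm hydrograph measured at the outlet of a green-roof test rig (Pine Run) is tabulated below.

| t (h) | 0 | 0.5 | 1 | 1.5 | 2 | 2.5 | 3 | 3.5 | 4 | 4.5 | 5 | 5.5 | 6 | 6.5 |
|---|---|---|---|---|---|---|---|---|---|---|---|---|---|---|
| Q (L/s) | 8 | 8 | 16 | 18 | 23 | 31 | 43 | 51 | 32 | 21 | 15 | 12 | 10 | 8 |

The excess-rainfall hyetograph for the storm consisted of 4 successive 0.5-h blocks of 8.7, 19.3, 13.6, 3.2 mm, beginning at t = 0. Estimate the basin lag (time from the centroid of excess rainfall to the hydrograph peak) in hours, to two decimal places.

t_L ≈ 2.62 h

Centroid of excess rainfall: t_c = Σ P_i·t̄_i / ΣP_i = 0.8761 h (block centres at 0.25, 0.75, 1.25, 1.75 h).
Hydrograph peak occurs at t = 3.5 h, so basin lag t_L = 3.5 − 0.8761 = 2.62 h.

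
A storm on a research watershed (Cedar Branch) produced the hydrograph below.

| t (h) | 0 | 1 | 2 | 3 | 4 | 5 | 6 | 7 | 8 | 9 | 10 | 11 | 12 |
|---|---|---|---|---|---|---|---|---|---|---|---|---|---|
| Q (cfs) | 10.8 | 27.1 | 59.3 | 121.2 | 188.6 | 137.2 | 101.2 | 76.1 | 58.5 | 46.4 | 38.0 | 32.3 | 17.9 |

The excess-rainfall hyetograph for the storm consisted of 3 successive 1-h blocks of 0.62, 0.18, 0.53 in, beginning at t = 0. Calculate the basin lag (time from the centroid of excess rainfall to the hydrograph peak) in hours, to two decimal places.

Centroid of excess rainfall: t_c = Σ P_i·t̄_i / ΣP_i = 1.4323 h (block centres at 0.5, 1.5, 2.5 h).
Hydrograph peak occurs at t = 4 h, so basin lag t_L = 4 − 1.4323 = 2.57 h.

t_L ≈ 2.57 h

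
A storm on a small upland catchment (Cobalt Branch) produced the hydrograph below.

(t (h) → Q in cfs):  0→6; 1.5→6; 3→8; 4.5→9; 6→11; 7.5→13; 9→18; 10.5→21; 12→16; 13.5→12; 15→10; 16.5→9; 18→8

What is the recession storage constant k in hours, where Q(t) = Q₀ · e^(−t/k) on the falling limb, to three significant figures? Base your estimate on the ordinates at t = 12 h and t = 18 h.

k ≈ 8.66 h

On the falling limb, Q drops from 16 to 8 cfs between t = 12 h and t = 18 h (Δt = 6 h).
k = −Δt / ln(Q₂/Q₁) = −6 / ln(8/16) = 8.66 h.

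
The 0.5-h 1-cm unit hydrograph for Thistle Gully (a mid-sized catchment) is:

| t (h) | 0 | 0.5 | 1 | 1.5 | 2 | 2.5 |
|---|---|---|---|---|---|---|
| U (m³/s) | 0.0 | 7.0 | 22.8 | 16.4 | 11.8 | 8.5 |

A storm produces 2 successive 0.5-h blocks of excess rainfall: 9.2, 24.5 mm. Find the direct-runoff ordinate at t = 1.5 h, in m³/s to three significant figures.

By discrete convolution, Q_j = Σ (P_i / 10 mm) · U_{j−i}.
At t = 1.5 h (j=3): Q = (9.2/10)·16.4 + (24.5/10)·22.8 = 70.9 m³/s.

Q ≈ 70.9 m³/s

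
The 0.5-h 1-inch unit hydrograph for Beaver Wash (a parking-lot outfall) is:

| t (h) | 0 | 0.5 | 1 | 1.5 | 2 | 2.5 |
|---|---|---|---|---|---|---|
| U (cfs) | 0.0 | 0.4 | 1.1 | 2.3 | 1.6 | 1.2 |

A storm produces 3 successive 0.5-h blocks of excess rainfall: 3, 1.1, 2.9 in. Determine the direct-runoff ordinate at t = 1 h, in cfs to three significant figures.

By discrete convolution, Q_j = Σ (P_i / 1 in) · U_{j−i}.
At t = 1 h (j=2): Q = (3/1)·1.1 + (1.1/1)·0.4 + (2.9/1)·0.0 = 3.74 cfs.

Q ≈ 3.74 cfs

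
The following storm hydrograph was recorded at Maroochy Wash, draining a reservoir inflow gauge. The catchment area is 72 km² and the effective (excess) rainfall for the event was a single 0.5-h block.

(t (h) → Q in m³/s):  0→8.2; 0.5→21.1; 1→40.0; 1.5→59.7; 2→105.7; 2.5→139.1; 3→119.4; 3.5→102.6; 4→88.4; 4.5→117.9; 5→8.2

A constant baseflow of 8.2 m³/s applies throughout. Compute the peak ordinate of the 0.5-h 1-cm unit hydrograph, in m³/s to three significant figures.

U_p ≈ 72.7 m³/s

Direct runoff: 0.0, 12.9, 31.8, 51.5, 97.5, 130.9, 111.2, 94.4, 80.2, 109.7, 0.0 m³/s; ΣQ_DR = 720.1 m³/s, peak = 130.9 m³/s.
Runoff depth d = ΣQ_DR·Δt / A = 720.1 × 1800 / (72 km²) = 18.00 mm.
The 1-cm UH is the DRH scaled by (10 mm)/d, so U_p = 130.9 × 10/18.00 = 72.7 m³/s.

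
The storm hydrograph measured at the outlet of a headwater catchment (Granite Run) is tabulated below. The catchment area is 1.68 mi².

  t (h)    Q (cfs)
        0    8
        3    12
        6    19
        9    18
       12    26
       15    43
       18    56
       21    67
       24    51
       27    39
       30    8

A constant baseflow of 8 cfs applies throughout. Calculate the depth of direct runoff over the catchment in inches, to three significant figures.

Direct runoff: 0.0, 4.0, 11.0, 10.0, 18.0, 35.0, 48.0, 59.0, 43.0, 31.0, 0.0 cfs; ΣQ_DR = 259.0 cfs.
V = ΣQ_DR · Δt = 259.0 × 10800 s = 2.797 × 10^6 ft³.
Over A = 1.68 mi², depth = V / A = 0.717 in.

d ≈ 0.717 in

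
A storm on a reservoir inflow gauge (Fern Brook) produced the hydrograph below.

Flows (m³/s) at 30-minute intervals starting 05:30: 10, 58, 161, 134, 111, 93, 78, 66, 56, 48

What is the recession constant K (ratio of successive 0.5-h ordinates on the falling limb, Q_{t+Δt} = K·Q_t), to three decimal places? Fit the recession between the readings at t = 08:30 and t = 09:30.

K ≈ 0.847

Using the recession-limb readings at t = 08:30 and t = 09:30: Q falls from 78 to 56 m³/s over 2 intervals.
K = (Q₂/Q₁)^(1/2) = (56/78)^(1/2) = 0.847.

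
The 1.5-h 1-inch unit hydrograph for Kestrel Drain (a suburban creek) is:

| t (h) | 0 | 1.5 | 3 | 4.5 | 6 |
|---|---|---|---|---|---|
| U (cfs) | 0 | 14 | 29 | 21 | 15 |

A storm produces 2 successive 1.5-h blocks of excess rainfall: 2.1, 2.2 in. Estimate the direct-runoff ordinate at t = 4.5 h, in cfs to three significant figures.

Q ≈ 108 cfs

By discrete convolution, Q_j = Σ (P_i / 1 in) · U_{j−i}.
At t = 4.5 h (j=3): Q = (2.1/1)·21 + (2.2/1)·29 = 108 cfs.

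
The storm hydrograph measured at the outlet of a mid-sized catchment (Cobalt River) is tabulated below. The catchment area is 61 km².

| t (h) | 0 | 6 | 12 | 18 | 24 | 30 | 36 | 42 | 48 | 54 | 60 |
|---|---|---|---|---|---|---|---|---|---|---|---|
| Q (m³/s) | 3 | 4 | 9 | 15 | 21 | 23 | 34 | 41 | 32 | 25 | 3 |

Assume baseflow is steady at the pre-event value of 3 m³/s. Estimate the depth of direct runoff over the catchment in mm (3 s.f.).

Direct runoff: 0.0, 1.0, 6.0, 12.0, 18.0, 20.0, 31.0, 38.0, 29.0, 22.0, 0.0 m³/s; ΣQ_DR = 177.0 m³/s.
V = ΣQ_DR · Δt = 177.0 × 21600 s = 3.823 × 10^6 m³.
Over A = 61 km², depth = V / A = 62.7 mm.

d ≈ 62.7 mm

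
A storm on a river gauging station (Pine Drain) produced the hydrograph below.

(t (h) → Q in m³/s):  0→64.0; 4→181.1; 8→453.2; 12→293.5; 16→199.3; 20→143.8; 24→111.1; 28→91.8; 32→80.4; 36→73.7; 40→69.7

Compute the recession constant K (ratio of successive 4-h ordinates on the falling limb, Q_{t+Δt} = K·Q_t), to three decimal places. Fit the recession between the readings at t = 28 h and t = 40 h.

Using the recession-limb readings at t = 28 h and t = 40 h: Q falls from 91.8 to 69.7 m³/s over 3 intervals.
K = (Q₂/Q₁)^(1/3) = (69.7/91.8)^(1/3) = 0.912.

K ≈ 0.912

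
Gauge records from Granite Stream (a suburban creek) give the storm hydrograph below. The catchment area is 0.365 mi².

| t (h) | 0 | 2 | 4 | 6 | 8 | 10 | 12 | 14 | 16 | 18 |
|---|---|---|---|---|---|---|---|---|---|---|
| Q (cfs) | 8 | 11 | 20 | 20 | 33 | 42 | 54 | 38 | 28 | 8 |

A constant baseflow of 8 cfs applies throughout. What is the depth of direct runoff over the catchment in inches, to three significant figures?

Direct runoff: 0.0, 3.0, 12.0, 12.0, 25.0, 34.0, 46.0, 30.0, 20.0, 0.0 cfs; ΣQ_DR = 182.0 cfs.
V = ΣQ_DR · Δt = 182.0 × 7200 s = 1.310 × 10^6 ft³.
Over A = 0.365 mi², depth = V / A = 1.55 in.

d ≈ 1.55 in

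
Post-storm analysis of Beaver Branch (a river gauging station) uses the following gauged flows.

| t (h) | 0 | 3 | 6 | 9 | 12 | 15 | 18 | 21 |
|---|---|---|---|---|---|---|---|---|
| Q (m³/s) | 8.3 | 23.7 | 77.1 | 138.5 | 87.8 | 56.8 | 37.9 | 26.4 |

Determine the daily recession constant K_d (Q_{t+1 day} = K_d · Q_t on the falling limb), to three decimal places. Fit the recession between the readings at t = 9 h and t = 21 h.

K_d ≈ 0.036

Between t = 9 h and t = 21 h the flow falls from 138.5 to 26.4 m³/s over 4×3 h = 12 h.
Per-interval ratio K = (26.4/138.5)^(1/4) = 0.6608; K_d = K^(24/3) = 0.036.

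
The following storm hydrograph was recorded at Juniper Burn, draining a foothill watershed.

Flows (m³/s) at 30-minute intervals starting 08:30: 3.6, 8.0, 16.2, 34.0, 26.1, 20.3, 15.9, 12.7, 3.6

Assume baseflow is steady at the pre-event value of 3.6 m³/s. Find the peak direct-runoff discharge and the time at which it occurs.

Q_p = 30.4 m³/s at t = 10:00

Subtracting baseflow gives direct-runoff ordinates: 0.0, 4.4, 12.6, 30.4, 22.5, 16.7, 12.3, 9.1, 0.0 m³/s.
The maximum is 30.4 m³/s, occurring at the reading for t = 10:00.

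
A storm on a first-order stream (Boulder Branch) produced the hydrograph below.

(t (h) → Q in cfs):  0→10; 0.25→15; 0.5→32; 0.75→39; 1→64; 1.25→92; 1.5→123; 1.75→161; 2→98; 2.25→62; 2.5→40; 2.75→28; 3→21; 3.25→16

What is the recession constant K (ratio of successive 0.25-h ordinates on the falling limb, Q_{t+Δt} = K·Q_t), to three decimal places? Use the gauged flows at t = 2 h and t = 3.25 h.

K ≈ 0.696

Using the recession-limb readings at t = 2 h and t = 3.25 h: Q falls from 98 to 16 cfs over 5 intervals.
K = (Q₂/Q₁)^(1/5) = (16/98)^(1/5) = 0.696.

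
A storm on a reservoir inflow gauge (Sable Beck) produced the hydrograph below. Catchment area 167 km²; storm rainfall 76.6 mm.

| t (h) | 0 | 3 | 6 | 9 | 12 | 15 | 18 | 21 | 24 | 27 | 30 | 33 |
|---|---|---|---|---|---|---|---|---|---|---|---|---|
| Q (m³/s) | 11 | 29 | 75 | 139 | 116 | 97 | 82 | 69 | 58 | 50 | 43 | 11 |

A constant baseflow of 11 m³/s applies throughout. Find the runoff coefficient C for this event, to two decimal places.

ΣQ_DR = 648.0 m³/s; V = ΣQ_DR·Δt = 6.998 × 10^6 m³.
Runoff depth d = V / A = 41.91 mm.
C = d / P = 41.91 / 76.6 = 0.55.

C ≈ 0.55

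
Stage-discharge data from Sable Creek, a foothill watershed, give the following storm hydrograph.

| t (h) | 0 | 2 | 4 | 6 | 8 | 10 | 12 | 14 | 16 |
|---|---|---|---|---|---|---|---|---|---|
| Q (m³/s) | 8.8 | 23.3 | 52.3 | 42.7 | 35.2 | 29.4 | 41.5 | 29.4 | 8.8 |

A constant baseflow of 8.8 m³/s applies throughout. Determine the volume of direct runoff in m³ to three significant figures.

Direct-runoff ordinates (Q − Q_b): 0.0, 14.5, 43.5, 33.9, 26.4, 20.6, 32.7, 20.6, 0.0 m³/s.
ΣQ_DR = 192.2 m³/s.
With Δt = 2 h = 7200 s, V = ΣQ_DR · Δt = 192.2 × 7200 = 1.38 × 10^6 m³.

V ≈ 1.38 × 10^6 m³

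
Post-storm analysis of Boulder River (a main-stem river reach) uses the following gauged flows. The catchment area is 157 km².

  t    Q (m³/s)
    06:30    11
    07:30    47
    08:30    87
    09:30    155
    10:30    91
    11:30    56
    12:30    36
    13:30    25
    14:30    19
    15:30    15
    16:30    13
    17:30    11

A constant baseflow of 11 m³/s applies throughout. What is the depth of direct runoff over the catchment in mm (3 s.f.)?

d ≈ 9.95 mm

Direct runoff: 0.0, 36.0, 76.0, 144.0, 80.0, 45.0, 25.0, 14.0, 8.0, 4.0, 2.0, 0.0 m³/s; ΣQ_DR = 434.0 m³/s.
V = ΣQ_DR · Δt = 434.0 × 3600 s = 1.562 × 10^6 m³.
Over A = 157 km², depth = V / A = 9.95 mm.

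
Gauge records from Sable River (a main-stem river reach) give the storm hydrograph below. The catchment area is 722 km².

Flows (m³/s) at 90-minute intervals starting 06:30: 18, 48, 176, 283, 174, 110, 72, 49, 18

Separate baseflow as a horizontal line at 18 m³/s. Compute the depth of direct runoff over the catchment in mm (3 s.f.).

d ≈ 5.88 mm

Direct runoff: 0.0, 30.0, 158.0, 265.0, 156.0, 92.0, 54.0, 31.0, 0.0 m³/s; ΣQ_DR = 786.0 m³/s.
V = ΣQ_DR · Δt = 786.0 × 5400 s = 4.244 × 10^6 m³.
Over A = 722 km², depth = V / A = 5.88 mm.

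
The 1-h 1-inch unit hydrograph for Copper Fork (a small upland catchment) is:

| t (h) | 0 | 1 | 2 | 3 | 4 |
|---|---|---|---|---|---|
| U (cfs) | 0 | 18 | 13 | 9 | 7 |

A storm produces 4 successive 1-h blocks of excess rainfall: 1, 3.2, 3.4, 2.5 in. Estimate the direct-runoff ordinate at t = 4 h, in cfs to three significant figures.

By discrete convolution, Q_j = Σ (P_i / 1 in) · U_{j−i}.
At t = 4 h (j=4): Q = (1/1)·7 + (3.2/1)·9 + (3.4/1)·13 + (2.5/1)·18 = 125 cfs.

Q ≈ 125 cfs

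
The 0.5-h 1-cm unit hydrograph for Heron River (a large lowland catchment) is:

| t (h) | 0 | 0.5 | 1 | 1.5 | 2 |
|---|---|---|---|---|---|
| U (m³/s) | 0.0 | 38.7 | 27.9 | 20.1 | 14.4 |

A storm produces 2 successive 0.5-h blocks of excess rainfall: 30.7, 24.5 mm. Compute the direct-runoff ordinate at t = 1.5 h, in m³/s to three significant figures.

Q ≈ 130 m³/s

By discrete convolution, Q_j = Σ (P_i / 10 mm) · U_{j−i}.
At t = 1.5 h (j=3): Q = (30.7/10)·20.1 + (24.5/10)·27.9 = 130 m³/s.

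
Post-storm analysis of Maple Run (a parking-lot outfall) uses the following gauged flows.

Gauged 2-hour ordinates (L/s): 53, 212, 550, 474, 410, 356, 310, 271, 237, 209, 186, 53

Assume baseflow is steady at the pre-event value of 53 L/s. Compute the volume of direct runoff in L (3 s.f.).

Direct-runoff ordinates (Q − Q_b): 0.0, 159.0, 497.0, 421.0, 357.0, 303.0, 257.0, 218.0, 184.0, 156.0, 133.0, 0.0 L/s.
ΣQ_DR = 2685 L/s.
With Δt = 2 h = 7200 s, V = ΣQ_DR · Δt = 2685 × 7200 = 1.93 × 10^7 L.

V ≈ 1.93 × 10^7 L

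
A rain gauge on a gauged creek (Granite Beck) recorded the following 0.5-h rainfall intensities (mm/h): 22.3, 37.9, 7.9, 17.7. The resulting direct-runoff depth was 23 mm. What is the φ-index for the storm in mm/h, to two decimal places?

Only the 3 blocks with intensity above φ contribute runoff: 22.3, 37.9, 17.7 mm/h.
Σ(I−φ)·Δt = d  ⇒  (22.3+37.9+17.7 − 3φ)·0.5 = 23
φ = (77.90 − 23/0.5) / 3 = 10.63 mm/h.

φ ≈ 10.63 mm/h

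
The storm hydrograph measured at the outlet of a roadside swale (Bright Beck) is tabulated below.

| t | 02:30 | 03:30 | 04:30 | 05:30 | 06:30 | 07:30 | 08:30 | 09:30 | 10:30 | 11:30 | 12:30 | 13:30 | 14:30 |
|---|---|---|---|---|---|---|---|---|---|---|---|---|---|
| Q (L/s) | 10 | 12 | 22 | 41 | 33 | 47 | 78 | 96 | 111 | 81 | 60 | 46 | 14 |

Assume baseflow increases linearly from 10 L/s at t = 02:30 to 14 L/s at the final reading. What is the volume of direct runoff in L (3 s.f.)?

Direct-runoff ordinates (Q − Q_b): 0.00, 1.67, 11.33, 30.00, 21.67, 35.33, 66.00, 83.67, 98.33, 68.00, 46.67, 32.33, 0.00 L/s.
ΣQ_DR = 495.0 L/s.
With Δt = 1 h = 3600 s, V = ΣQ_DR · Δt = 495.0 × 3600 = 1.78 × 10^6 L.

V ≈ 1.78 × 10^6 L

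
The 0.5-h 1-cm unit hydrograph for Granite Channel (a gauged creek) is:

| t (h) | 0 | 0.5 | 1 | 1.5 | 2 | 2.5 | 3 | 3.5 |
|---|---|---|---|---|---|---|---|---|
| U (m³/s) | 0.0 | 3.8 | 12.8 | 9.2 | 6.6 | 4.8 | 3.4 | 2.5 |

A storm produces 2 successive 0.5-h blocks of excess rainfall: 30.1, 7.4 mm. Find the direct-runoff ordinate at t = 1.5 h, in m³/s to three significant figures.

By discrete convolution, Q_j = Σ (P_i / 10 mm) · U_{j−i}.
At t = 1.5 h (j=3): Q = (30.1/10)·9.2 + (7.4/10)·12.8 = 37.2 m³/s.

Q ≈ 37.2 m³/s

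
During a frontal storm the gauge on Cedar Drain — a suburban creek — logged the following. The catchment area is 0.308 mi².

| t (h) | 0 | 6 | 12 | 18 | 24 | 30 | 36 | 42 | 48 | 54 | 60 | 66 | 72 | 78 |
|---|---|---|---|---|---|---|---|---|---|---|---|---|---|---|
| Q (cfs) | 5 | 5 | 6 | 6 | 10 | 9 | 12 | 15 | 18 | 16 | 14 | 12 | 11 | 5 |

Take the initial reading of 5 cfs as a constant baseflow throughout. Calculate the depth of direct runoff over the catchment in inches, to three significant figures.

d ≈ 2.23 in

Direct runoff: 0.0, 0.0, 1.0, 1.0, 5.0, 4.0, 7.0, 10.0, 13.0, 11.0, 9.0, 7.0, 6.0, 0.0 cfs; ΣQ_DR = 74.00 cfs.
V = ΣQ_DR · Δt = 74.00 × 21600 s = 1.598 × 10^6 ft³.
Over A = 0.308 mi², depth = V / A = 2.23 in.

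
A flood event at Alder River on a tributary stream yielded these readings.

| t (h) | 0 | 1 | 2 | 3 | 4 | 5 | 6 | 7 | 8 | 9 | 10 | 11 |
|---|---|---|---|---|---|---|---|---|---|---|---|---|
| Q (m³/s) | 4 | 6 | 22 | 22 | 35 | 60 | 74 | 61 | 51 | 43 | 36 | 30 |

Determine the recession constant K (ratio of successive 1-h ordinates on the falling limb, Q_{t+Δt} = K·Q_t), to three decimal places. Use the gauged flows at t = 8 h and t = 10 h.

Using the recession-limb readings at t = 8 h and t = 10 h: Q falls from 51 to 36 m³/s over 2 intervals.
K = (Q₂/Q₁)^(1/2) = (36/51)^(1/2) = 0.840.

K ≈ 0.840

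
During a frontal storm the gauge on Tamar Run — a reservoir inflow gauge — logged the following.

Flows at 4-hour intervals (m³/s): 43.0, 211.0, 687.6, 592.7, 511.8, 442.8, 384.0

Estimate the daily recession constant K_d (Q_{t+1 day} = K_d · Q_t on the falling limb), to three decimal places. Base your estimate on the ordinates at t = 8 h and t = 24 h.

K_d ≈ 0.417

Between t = 8 h and t = 24 h the flow falls from 687.6 to 384.0 m³/s over 4×4 h = 16 h.
Per-interval ratio K = (384.0/687.6)^(1/4) = 0.8645; K_d = K^(24/4) = 0.417.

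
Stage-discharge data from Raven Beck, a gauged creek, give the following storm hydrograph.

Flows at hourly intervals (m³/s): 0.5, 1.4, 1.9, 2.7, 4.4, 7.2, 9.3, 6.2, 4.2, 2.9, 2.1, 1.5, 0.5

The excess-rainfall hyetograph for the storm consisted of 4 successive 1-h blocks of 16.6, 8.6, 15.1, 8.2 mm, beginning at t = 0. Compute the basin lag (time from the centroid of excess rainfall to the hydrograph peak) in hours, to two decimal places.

t_L ≈ 4.19 h

Centroid of excess rainfall: t_c = Σ P_i·t̄_i / ΣP_i = 1.8072 h (block centres at 0.5, 1.5, 2.5, 3.5 h).
Hydrograph peak occurs at t = 6 h, so basin lag t_L = 6 − 1.8072 = 4.19 h.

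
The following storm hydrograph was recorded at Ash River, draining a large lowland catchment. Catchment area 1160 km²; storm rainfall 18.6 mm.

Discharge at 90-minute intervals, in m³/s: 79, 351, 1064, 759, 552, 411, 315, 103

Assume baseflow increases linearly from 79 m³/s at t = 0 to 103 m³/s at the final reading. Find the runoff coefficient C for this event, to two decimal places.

ΣQ_DR = 2906 m³/s; V = ΣQ_DR·Δt = 1.569 × 10^7 m³.
Runoff depth d = V / A = 13.53 mm.
C = d / P = 13.53 / 18.6 = 0.73.

C ≈ 0.73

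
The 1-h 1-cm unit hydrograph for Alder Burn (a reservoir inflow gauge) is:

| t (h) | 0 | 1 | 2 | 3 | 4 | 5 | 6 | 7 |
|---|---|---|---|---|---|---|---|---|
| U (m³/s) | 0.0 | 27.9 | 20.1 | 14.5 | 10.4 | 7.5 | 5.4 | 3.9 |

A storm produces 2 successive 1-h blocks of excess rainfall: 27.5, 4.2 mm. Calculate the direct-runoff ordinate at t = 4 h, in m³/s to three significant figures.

Q ≈ 34.7 m³/s

By discrete convolution, Q_j = Σ (P_i / 10 mm) · U_{j−i}.
At t = 4 h (j=4): Q = (27.5/10)·10.4 + (4.2/10)·14.5 = 34.7 m³/s.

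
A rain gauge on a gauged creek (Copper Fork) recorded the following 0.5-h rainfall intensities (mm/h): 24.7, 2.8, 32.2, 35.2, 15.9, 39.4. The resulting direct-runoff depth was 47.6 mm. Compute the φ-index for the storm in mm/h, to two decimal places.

φ ≈ 10.44 mm/h

Only the 5 blocks with intensity above φ contribute runoff: 24.7, 32.2, 35.2, 15.9, 39.4 mm/h.
Σ(I−φ)·Δt = d  ⇒  (24.7+32.2+35.2+15.9+39.4 − 5φ)·0.5 = 47.6
φ = (147.4 − 47.6/0.5) / 5 = 10.44 mm/h.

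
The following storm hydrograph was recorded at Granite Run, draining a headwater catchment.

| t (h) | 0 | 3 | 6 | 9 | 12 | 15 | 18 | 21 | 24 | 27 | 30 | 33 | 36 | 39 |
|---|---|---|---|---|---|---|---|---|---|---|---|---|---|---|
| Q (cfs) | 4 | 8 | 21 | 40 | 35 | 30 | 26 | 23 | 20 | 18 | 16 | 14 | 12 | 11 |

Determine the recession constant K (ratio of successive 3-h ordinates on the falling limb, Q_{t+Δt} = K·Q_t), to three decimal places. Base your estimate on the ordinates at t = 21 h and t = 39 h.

K ≈ 0.884

Using the recession-limb readings at t = 21 h and t = 39 h: Q falls from 23 to 11 cfs over 6 intervals.
K = (Q₂/Q₁)^(1/6) = (11/23)^(1/6) = 0.884.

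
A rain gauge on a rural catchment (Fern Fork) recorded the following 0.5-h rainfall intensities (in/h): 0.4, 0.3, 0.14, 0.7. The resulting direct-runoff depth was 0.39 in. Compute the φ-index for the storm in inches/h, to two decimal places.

φ ≈ 0.21 in/h

Only the 3 blocks with intensity above φ contribute runoff: 0.4, 0.3, 0.7 in/h.
Σ(I−φ)·Δt = d  ⇒  (0.4+0.3+0.7 − 3φ)·0.5 = 0.39
φ = (1.400 − 0.39/0.5) / 3 = 0.21 in/h.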